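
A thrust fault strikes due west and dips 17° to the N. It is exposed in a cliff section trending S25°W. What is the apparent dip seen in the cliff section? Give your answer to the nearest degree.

15°

The strike is due west and the section trends S25°W; the acute angle between them is β = 65°.
tan α = tan 17° × sin 65° = 0.3057 × 0.9063 = 0.2771
α = arctan(0.2771) = 15.49°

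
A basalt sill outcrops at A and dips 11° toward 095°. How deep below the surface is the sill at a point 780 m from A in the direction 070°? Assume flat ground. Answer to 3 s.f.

The hole lies 25° from the dip direction, so the down-dip offset is 780 × cos 25° = 706.92 m.
Depth = down-dip offset × tan(dip) = 706.92 × tan 11° = 706.92 × 0.1944
Depth = 137.41 m

137 m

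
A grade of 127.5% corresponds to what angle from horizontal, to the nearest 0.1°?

51.9°

tan θ = 127.5/100 = 1.2750
θ = arctan(1.2750) = 51.89°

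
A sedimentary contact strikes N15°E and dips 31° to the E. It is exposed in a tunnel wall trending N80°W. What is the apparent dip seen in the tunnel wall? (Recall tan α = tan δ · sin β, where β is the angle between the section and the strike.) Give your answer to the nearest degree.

31°

The section lies 85° from the strike.
tan α = tan 31° × sin 85° = 0.6009 × 0.9962 = 0.5986
apparent dip = arctan 0.5986 = 30.90°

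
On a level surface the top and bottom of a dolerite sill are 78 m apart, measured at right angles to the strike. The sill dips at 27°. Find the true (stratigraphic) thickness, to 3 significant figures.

True thickness t = w · sin(dip) = 78 × sin 27°
t = 78 × 0.4540 = 35.411 m

35.4 m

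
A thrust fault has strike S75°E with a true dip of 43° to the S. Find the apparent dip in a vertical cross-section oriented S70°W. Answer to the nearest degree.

28°

The section lies 35° from the strike.
tan(apparent dip) = tan 43° · sin 35° = 0.5349
apparent dip = arctan 0.5349 = 28.14°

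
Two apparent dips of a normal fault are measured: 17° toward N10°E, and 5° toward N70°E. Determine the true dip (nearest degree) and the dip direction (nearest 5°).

Each apparent-dip line lies in the plane. As unit vectors (x east, y north, z up), v₁ plunges 17°→N10°E and v₂ plunges 5°→N70°E.
The plane normal is n = v₁ × v₂ ∝ (-0.018, 0.259, 0.825).
Dip δ = arctan(|n_h|/n_z) = arctan(0.260/0.825) = 17.5°.
The horizontal component of n points toward azimuth atan2(n_x, n_y) = 356°, the dip direction.

true dip 17°, dip direction 355°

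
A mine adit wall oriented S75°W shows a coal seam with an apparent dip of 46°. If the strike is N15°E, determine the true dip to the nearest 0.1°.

50.1°

The section is 60° from the strike.
tan δ = tan α / sin β = tan 46° / sin 60° = 1.0355 / 0.8660 = 1.1957
δ = arctan(1.1957) = 50.09°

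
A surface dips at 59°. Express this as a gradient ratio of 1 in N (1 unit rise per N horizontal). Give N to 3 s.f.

1 : N means tan θ = 1/N, so N = 1/tan 59° = 1/1.6643

1 in 0.601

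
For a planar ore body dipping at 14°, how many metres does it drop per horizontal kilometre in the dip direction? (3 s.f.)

drop per km = 1000 × tan 14° = 1000 × 0.2493

249 m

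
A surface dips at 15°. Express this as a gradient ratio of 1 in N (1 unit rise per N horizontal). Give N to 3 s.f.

1 in 3.73

1 : N means tan θ = 1/N, so N = 1/tan 15° = 1/0.2679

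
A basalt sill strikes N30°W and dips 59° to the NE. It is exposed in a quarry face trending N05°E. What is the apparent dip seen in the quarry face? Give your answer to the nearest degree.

44°

The section lies 35° from the strike.
tan(apparent dip) = tan 59° · sin 35° = 0.9546
apparent dip = arctan 0.9546 = 43.67°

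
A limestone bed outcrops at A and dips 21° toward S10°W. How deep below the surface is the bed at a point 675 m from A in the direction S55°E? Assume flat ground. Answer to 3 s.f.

110 m

The hole lies 65° from the dip direction, so the down-dip offset is 675 × cos 65° = 285.27 m.
Depth = down-dip offset × tan(dip) = 285.27 × tan 21° = 285.27 × 0.3839
Depth = 109.50 m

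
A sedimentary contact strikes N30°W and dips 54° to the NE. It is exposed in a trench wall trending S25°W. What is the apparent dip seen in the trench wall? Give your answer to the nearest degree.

48°

Angle between strike (N30°W) and section (S25°W): β = 55°.
tan(apparent dip) = tan 54° · sin 55° = 1.1275
α = arctan(1.1275) = 48.43°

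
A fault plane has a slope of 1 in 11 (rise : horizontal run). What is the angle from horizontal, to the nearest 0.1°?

tan θ = 1/11 = 0.0909
θ = arctan(0.0909) = 5.19°

5.2°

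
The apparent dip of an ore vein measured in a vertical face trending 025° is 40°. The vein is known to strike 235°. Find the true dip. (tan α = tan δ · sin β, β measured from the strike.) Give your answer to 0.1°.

59.2°

The section is 30° from the strike.
tan δ = tan α / sin β = tan 40° / sin 30° = 0.8391 / 0.5000 = 1.6782
δ = arctan(1.6782) = 59.21°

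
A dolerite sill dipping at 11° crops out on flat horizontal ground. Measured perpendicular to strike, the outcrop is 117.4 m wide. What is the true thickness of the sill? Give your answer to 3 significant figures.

True thickness t = w · sin(dip) = 117.4 × sin 11°
t = 117.4 × 0.1908 = 22.401 m

22.4 m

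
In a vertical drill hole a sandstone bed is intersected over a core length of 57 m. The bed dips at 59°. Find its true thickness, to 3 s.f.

29.4 m

True thickness t = h · cos(dip) = 57 × cos 59°
t = 57 × 0.5150 = 29.357 m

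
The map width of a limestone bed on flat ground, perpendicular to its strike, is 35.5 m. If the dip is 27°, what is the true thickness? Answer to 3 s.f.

True thickness t = w · sin(dip) = 35.5 × sin 27°
t = 35.5 × 0.4540 = 16.117 m

16.1 m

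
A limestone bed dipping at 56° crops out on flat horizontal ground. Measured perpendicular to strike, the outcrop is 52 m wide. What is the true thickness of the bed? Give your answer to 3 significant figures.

True thickness t = w · sin(dip) = 52 × sin 56°
t = 52 × 0.8290 = 43.110 m

43.1 m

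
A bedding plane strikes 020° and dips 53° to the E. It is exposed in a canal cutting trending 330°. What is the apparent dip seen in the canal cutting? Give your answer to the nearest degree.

The strike is 020° and the section trends 330°; the acute angle between them is β = 50°.
tan(apparent dip) = tan 53° · sin 50° = 1.0166
α = arctan(1.0166) = 45.47°

45°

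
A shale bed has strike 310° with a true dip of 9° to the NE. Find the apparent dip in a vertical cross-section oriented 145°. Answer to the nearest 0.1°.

The strike is 310° and the section trends 145°; the acute angle between them is β = 15°.
tan α = tan 9° × sin 15° = 0.1584 × 0.2588 = 0.0410
apparent dip = arctan 0.0410 = 2.35°

2.3°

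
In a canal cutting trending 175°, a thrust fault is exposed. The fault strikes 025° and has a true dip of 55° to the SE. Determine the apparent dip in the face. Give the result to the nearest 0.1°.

Angle between strike (025°) and section (175°): β = 30°.
tan α = tan 55° × sin 30° = 1.4281 × 0.5000 = 0.7141
apparent dip = arctan 0.7141 = 35.53°

35.5°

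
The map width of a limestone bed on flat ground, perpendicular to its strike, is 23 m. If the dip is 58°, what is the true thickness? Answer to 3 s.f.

19.5 m

True thickness t = w · sin(dip) = 23 × sin 58°
t = 23 × 0.8480 = 19.505 m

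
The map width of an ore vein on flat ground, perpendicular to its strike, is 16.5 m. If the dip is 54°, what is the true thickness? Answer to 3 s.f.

13.3 m

True thickness t = w · sin(dip) = 16.5 × sin 54°
t = 16.5 × 0.8090 = 13.349 m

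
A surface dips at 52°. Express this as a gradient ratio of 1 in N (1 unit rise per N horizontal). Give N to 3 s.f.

1 : N means tan θ = 1/N, so N = 1/tan 52° = 1/1.2799

1 in 0.781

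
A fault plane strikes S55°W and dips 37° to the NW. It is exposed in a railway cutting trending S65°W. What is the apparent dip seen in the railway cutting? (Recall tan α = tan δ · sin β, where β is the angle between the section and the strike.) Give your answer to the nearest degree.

7°

Angle between strike (S55°W) and section (S65°W): β = 10°.
tan(apparent dip) = tan 37° · sin 10° = 0.1309
α = arctan(0.1309) = 7.45°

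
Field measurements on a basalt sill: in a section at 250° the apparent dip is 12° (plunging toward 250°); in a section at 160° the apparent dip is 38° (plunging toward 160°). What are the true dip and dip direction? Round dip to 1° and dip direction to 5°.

true dip 39°, dip direction 175°

Represent each trace as a vector plunging at its apparent dip toward its trend (east-north-up frame): v₁ = (-0.919, -0.335, -0.208), v₂ = (0.270, -0.740, -0.616).
Cross product v₁ × v₂ gives the pole to the plane: n ∝ (0.052, -0.622, 0.771).
Dip δ = arctan(|n_h|/n_z) = arctan(0.624/0.771) = 39.0°.
The horizontal component of n points toward azimuth atan2(n_x, n_y) = 175°, the dip direction.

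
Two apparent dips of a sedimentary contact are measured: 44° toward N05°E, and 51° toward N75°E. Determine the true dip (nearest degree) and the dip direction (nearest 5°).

true dip 54°, dip direction 050°

The two traces are lines in the plane: v₁ = (sin 5°·cos 44°, cos 5°·cos 44°, −sin 44°), v₂ = (sin 75°·cos 51°, cos 75°·cos 51°, −sin 51°).
n = v₁ × v₂ = (0.444, 0.374, 0.425) (taken with n_z > 0).
Dip δ = arctan(|n_h|/n_z) = arctan(0.580/0.425) = 53.7°.
Dip direction = azimuth of (n_x, n_y) = atan2(0.444, 0.374) = 50°.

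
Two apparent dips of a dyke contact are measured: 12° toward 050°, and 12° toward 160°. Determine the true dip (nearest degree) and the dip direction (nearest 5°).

true dip 20°, dip direction 105°

Each apparent-dip line lies in the plane. As unit vectors (x east, y north, z up), v₁ plunges 12°→050° and v₂ plunges 12°→160°.
The plane normal is n = v₁ × v₂ ∝ (0.322, -0.086, 0.899).
Dip δ = arctan(|n_h|/n_z) = arctan(0.333/0.899) = 20.3°.
Dip direction = atan2(0.322, -0.086) = 105° (azimuth of n's horizontal projection).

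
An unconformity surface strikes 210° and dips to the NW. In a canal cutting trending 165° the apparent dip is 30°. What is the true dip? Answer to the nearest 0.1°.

39.2°

β = acute angle between strike 210° and section 165° = 45°.
tan(true dip) = tan 30° / sin 45° = 0.8165
δ = arctan(0.8165) = 39.23°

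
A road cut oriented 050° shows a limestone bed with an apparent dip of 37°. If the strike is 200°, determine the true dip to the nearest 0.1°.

56.4°

β = acute angle between strike 200° and section 050° = 30°.
tan δ = tan α / sin β = tan 37° / sin 30° = 0.7536 / 0.5000 = 1.5071
true dip = arctan 1.5071 = 56.43°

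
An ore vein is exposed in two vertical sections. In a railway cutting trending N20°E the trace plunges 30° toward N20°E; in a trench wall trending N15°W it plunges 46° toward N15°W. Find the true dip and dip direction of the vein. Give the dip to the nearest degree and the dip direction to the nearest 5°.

true dip 49°, dip direction 320°

Represent each trace as a vector plunging at its apparent dip toward its trend (east-north-up frame): v₁ = (0.296, 0.814, -0.500), v₂ = (-0.180, 0.671, -0.719).
Cross product v₁ × v₂ gives the pole to the plane: n ∝ (-0.250, 0.303, 0.345).
True dip = arccos(n_z / |n|) = arccos(0.6600) = 48.7°.
Dip direction = azimuth of (n_x, n_y) = atan2(-0.250, 0.303) = 320°.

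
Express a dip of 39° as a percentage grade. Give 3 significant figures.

grade % = 100 × tan 39° = 100 × 0.8098

81.0%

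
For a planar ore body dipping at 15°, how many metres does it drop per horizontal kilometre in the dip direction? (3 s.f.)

drop per km = 1000 × tan 15° = 1000 × 0.2679

268 m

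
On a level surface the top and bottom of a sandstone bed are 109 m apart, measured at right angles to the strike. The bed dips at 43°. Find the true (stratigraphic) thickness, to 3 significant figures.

True thickness t = w · sin(dip) = 109 × sin 43°
t = 109 × 0.6820 = 74.338 m

74.3 m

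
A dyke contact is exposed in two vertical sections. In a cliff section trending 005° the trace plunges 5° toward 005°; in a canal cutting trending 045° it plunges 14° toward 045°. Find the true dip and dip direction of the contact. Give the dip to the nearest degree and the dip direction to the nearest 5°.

Each apparent-dip line lies in the plane. As unit vectors (x east, y north, z up), v₁ plunges 5°→005° and v₂ plunges 14°→045°.
The plane normal is n = v₁ × v₂ ∝ (0.180, 0.039, 0.621).
True dip = arccos(n_z / |n|) = arccos(0.9587) = 16.5°.
The horizontal component of n points toward azimuth atan2(n_x, n_y) = 78°, the dip direction.

true dip 17°, dip direction 080°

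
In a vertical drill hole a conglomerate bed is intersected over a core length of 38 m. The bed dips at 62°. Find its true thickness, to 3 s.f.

True thickness t = h · cos(dip) = 38 × cos 62°
t = 38 × 0.4695 = 17.840 m

17.8 m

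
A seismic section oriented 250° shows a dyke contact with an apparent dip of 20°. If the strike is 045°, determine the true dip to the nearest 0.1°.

40.7°

The section is 25° from the strike.
tan δ = tan α / sin β = tan 20° / sin 25° = 0.3640 / 0.4226 = 0.8612
true dip = arctan 0.8612 = 40.74°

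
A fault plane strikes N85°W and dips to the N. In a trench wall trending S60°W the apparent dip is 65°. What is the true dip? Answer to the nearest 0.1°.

β = acute angle between strike N85°W and section S60°W = 35°.
tan δ = tan α / sin β = tan 65° / sin 35° = 2.1445 / 0.5736 = 3.7388
true dip = arctan 3.7388 = 75.03°

75.0°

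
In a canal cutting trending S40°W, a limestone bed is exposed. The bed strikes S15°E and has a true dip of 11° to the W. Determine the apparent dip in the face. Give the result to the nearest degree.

The strike is S15°E and the section trends S40°W; the acute angle between them is β = 55°.
tan α = tan 11° × sin 55° = 0.1944 × 0.8192 = 0.1592
α = arctan(0.1592) = 9.05°

9°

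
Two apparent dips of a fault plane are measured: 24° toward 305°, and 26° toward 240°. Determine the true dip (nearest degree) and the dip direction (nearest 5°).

Each apparent-dip line lies in the plane. As unit vectors (x east, y north, z up), v₁ plunges 24°→305° and v₂ plunges 26°→240°.
The plane normal is n = v₁ × v₂ ∝ (-0.412, -0.011, 0.744).
tan δ = √(n_x²+n_y²)/n_z = 0.413/0.744, so δ = 29.0°.
Dip direction = azimuth of (n_x, n_y) = atan2(-0.412, -0.011) = 268°.

true dip 29°, dip direction 270°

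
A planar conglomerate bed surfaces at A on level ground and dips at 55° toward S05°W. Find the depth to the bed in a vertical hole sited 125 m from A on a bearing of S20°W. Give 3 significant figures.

The hole lies 15° from the dip direction, so the down-dip offset is 125 × cos 15° = 120.74 m.
Depth = down-dip offset × tan(dip) = 120.74 × tan 55° = 120.74 × 1.4281
Depth = 172.44 m

172 m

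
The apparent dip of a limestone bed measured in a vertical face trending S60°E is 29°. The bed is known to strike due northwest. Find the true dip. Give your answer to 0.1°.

65.0°

β = acute angle between strike due northwest and section S60°E = 15°.
tan(true dip) = tan 29° / sin 15° = 2.1417
δ = arctan(2.1417) = 64.97°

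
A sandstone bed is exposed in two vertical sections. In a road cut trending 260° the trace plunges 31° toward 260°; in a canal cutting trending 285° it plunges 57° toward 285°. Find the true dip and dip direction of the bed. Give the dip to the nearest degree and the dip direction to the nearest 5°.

true dip 68°, dip direction 335°

Each apparent-dip line lies in the plane. As unit vectors (x east, y north, z up), v₁ plunges 31°→260° and v₂ plunges 57°→285°.
The plane normal is n = v₁ × v₂ ∝ (-0.197, 0.437, 0.197).
tan δ = √(n_x²+n_y²)/n_z = 0.480/0.197, so δ = 67.6°.
Dip direction = azimuth of (n_x, n_y) = atan2(-0.197, 0.437) = 336°.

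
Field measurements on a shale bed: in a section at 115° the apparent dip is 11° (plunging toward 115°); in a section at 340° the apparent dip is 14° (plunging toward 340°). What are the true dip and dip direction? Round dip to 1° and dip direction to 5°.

Each apparent-dip line lies in the plane. As unit vectors (x east, y north, z up), v₁ plunges 11°→115° and v₂ plunges 14°→340°.
n = v₁ × v₂ = (0.274, 0.279, 0.673) (taken with n_z > 0).
Dip δ = arctan(|n_h|/n_z) = arctan(0.391/0.673) = 30.1°.
Dip direction = atan2(0.274, 0.279) = 45° (azimuth of n's horizontal projection).

true dip 30°, dip direction 045°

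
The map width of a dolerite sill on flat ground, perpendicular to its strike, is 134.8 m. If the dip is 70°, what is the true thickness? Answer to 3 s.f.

True thickness t = w · sin(dip) = 134.8 × sin 70°
t = 134.8 × 0.9397 = 126.671 m

127 m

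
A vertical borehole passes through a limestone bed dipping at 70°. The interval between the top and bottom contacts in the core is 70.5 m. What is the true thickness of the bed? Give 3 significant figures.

24.1 m

True thickness t = h · cos(dip) = 70.5 × cos 70°
t = 70.5 × 0.3420 = 24.112 m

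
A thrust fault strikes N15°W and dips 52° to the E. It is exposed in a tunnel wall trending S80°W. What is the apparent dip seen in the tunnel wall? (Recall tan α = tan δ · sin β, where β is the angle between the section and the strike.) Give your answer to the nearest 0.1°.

51.9°

The strike is N15°W and the section trends S80°W; the acute angle between them is β = 85°.
tan(apparent dip) = tan 52° · sin 85° = 1.2751
α = arctan(1.2751) = 51.89°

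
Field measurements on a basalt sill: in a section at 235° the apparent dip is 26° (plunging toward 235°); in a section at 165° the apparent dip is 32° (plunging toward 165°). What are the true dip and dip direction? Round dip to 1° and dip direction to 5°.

Represent each trace as a vector plunging at its apparent dip toward its trend (east-north-up frame): v₁ = (-0.736, -0.516, -0.438), v₂ = (0.219, -0.819, -0.530).
n = v₁ × v₂ = (-0.086, -0.486, 0.716) (taken with n_z > 0).
tan δ = √(n_x²+n_y²)/n_z = 0.494/0.716, so δ = 34.6°.
The horizontal component of n points toward azimuth atan2(n_x, n_y) = 190°, the dip direction.

true dip 35°, dip direction 190°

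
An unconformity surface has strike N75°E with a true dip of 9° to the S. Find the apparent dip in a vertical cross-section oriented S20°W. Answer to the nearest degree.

7°

The strike is N75°E and the section trends S20°W; the acute angle between them is β = 55°.
tan α = tan 9° × sin 55° = 0.1584 × 0.8192 = 0.1297
α = arctan(0.1297) = 7.39°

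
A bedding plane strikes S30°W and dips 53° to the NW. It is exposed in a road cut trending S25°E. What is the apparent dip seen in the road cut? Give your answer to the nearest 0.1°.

47.4°

Angle between strike (S30°W) and section (S25°E): β = 55°.
tan α = tan 53° × sin 55° = 1.3270 × 0.8192 = 1.0871
apparent dip = arctan 1.0871 = 47.39°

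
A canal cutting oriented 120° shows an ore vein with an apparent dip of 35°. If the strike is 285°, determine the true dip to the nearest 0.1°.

β = acute angle between strike 285° and section 120° = 15°.
tan δ = tan α / sin β = tan 35° / sin 15° = 0.7002 / 0.2588 = 2.7054
δ = arctan(2.7054) = 69.71°

69.7°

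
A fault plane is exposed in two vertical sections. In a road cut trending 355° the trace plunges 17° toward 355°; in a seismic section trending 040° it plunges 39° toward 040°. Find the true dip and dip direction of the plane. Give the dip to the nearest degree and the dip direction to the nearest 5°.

The two traces are lines in the plane: v₁ = (sin 355°·cos 17°, cos 355°·cos 17°, −sin 17°), v₂ = (sin 40°·cos 39°, cos 40°·cos 39°, −sin 39°).
Cross product v₁ × v₂ gives the pole to the plane: n ∝ (0.425, 0.199, 0.526).
tan δ = √(n_x²+n_y²)/n_z = 0.470/0.526, so δ = 41.8°.
The horizontal component of n points toward azimuth atan2(n_x, n_y) = 65°, the dip direction.

true dip 42°, dip direction 065°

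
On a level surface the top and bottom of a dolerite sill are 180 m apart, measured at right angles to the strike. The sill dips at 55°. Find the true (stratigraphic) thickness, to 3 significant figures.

True thickness t = w · sin(dip) = 180 × sin 55°
t = 180 × 0.8192 = 147.447 m

147 m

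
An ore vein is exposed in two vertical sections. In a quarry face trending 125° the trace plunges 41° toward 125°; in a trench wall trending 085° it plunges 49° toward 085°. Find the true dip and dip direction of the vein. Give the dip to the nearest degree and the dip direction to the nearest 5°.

The two traces are lines in the plane: v₁ = (sin 125°·cos 41°, cos 125°·cos 41°, −sin 41°), v₂ = (sin 85°·cos 49°, cos 85°·cos 49°, −sin 49°).
The plane normal is n = v₁ × v₂ ∝ (0.364, 0.038, 0.318).
Dip δ = arctan(|n_h|/n_z) = arctan(0.366/0.318) = 49.0°.
Dip direction = atan2(0.364, 0.038) = 84° (azimuth of n's horizontal projection).

true dip 49°, dip direction 085°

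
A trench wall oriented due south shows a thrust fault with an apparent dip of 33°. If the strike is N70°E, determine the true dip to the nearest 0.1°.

β = acute angle between strike N70°E and section due south = 70°.
tan δ = tan α / sin β = tan 33° / sin 70° = 0.6494 / 0.9397 = 0.6911
δ = arctan(0.6911) = 34.65°

34.6°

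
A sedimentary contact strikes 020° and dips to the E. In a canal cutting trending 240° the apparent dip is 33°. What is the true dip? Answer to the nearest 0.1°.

45.3°

The section is 40° from the strike.
tan(true dip) = tan 33° / sin 40° = 1.0103
true dip = arctan 1.0103 = 45.29°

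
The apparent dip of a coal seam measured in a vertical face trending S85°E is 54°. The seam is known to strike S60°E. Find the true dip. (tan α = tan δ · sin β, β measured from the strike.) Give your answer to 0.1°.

72.9°

The section is 25° from the strike.
tan(true dip) = tan 54° / sin 25° = 3.2568
true dip = arctan 3.2568 = 72.93°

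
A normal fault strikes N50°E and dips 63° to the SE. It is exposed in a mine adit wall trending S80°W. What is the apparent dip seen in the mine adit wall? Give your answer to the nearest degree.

The section lies 30° from the strike.
tan α = tan 63° × sin 30° = 1.9626 × 0.5000 = 0.9813
apparent dip = arctan 0.9813 = 44.46°

44°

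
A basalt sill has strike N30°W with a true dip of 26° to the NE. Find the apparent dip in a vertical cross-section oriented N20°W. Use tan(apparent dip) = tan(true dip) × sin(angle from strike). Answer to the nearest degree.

5°

The strike is N30°W and the section trends N20°W; the acute angle between them is β = 10°.
tan α = tan 26° × sin 10° = 0.4877 × 0.1736 = 0.0847
α = arctan(0.0847) = 4.84°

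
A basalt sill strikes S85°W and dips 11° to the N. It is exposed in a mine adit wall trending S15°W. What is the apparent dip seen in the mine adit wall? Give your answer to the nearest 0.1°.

10.4°

Angle between strike (S85°W) and section (S15°W): β = 70°.
tan α = tan 11° × sin 70° = 0.1944 × 0.9397 = 0.1827
apparent dip = arctan 0.1827 = 10.35°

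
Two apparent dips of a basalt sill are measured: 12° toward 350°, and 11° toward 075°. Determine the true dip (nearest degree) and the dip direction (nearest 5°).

true dip 15°, dip direction 030°

Represent each trace as a vector plunging at its apparent dip toward its trend (east-north-up frame): v₁ = (-0.170, 0.963, -0.208), v₂ = (0.948, 0.254, -0.191).
Cross product v₁ × v₂ gives the pole to the plane: n ∝ (0.131, 0.230, 0.957).
True dip = arccos(n_z / |n|) = arccos(0.9639) = 15.4°.
Dip direction = atan2(0.131, 0.230) = 30° (azimuth of n's horizontal projection).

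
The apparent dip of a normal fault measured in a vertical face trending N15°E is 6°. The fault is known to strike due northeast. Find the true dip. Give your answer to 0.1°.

11.9°

The section is 30° from the strike.
tan(true dip) = tan 6° / sin 30° = 0.2102
δ = arctan(0.2102) = 11.87°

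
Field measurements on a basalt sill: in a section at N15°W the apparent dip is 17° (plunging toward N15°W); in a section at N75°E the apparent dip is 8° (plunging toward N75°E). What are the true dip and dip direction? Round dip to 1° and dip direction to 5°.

Each apparent-dip line lies in the plane. As unit vectors (x east, y north, z up), v₁ plunges 17°→N15°W and v₂ plunges 8°→N75°E.
Cross product v₁ × v₂ gives the pole to the plane: n ∝ (0.054, 0.314, 0.947).
Dip δ = arctan(|n_h|/n_z) = arctan(0.319/0.947) = 18.6°.
Dip direction = atan2(0.054, 0.314) = 10° (azimuth of n's horizontal projection).

true dip 19°, dip direction 010°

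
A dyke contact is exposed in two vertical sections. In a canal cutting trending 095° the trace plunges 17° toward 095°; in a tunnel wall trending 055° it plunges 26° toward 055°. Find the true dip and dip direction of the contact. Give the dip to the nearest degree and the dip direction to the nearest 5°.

true dip 27°, dip direction 045°

Represent each trace as a vector plunging at its apparent dip toward its trend (east-north-up frame): v₁ = (0.953, -0.083, -0.292), v₂ = (0.736, 0.516, -0.438).
Cross product v₁ × v₂ gives the pole to the plane: n ∝ (0.187, 0.202, 0.552).
tan δ = √(n_x²+n_y²)/n_z = 0.276/0.552, so δ = 26.5°.
Dip direction = atan2(0.187, 0.202) = 43° (azimuth of n's horizontal projection).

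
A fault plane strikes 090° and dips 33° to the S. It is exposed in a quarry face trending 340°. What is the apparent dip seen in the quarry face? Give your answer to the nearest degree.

31°

Angle between strike (090°) and section (340°): β = 70°.
tan α = tan 33° × sin 70° = 0.6494 × 0.9397 = 0.6102
α = arctan(0.6102) = 31.39°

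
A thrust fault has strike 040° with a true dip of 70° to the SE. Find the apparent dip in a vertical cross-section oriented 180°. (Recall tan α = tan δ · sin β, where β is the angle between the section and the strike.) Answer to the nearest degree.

60°

Angle between strike (040°) and section (180°): β = 40°.
tan(apparent dip) = tan 70° · sin 40° = 1.7660
α = arctan(1.7660) = 60.48°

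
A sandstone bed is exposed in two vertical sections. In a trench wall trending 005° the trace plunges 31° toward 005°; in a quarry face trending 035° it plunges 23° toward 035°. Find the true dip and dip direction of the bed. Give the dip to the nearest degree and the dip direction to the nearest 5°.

true dip 32°, dip direction 345°

The two traces are lines in the plane: v₁ = (sin 5°·cos 31°, cos 5°·cos 31°, −sin 31°), v₂ = (sin 35°·cos 23°, cos 35°·cos 23°, −sin 23°).
The plane normal is n = v₁ × v₂ ∝ (-0.055, 0.243, 0.395).
True dip = arccos(n_z / |n|) = arccos(0.8458) = 32.2°.
Dip direction = azimuth of (n_x, n_y) = atan2(-0.055, 0.243) = 347°.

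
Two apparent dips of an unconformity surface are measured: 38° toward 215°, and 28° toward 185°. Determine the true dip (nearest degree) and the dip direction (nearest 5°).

true dip 40°, dip direction 235°

The two traces are lines in the plane: v₁ = (sin 215°·cos 38°, cos 215°·cos 38°, −sin 38°), v₂ = (sin 185°·cos 28°, cos 185°·cos 28°, −sin 28°).
Cross product v₁ × v₂ gives the pole to the plane: n ∝ (-0.238, -0.165, 0.348).
Dip δ = arctan(|n_h|/n_z) = arctan(0.290/0.348) = 39.8°.
The horizontal component of n points toward azimuth atan2(n_x, n_y) = 235°, the dip direction.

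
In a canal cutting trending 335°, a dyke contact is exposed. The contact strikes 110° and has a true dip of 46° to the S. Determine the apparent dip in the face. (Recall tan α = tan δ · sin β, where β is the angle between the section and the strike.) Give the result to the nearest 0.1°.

36.2°

Angle between strike (110°) and section (335°): β = 45°.
tan α = tan 46° × sin 45° = 1.0355 × 0.7071 = 0.7322
α = arctan(0.7322) = 36.21°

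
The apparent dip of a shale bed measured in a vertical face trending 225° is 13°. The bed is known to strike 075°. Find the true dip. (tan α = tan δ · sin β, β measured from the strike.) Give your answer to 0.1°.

β = acute angle between strike 075° and section 225° = 30°.
tan(true dip) = tan 13° / sin 30° = 0.4617
δ = arctan(0.4617) = 24.78°

24.8°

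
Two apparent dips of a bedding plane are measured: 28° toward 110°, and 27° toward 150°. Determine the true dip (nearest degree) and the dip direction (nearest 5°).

true dip 29°, dip direction 125°

The two traces are lines in the plane: v₁ = (sin 110°·cos 28°, cos 110°·cos 28°, −sin 28°), v₂ = (sin 150°·cos 27°, cos 150°·cos 27°, −sin 27°).
Cross product v₁ × v₂ gives the pole to the plane: n ∝ (0.225, -0.168, 0.506).
tan δ = √(n_x²+n_y²)/n_z = 0.281/0.506, so δ = 29.0°.
Dip direction = atan2(0.225, -0.168) = 127° (azimuth of n's horizontal projection).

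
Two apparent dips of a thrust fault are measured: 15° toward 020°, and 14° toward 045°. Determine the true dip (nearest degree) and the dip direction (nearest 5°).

true dip 15°, dip direction 025°

The two traces are lines in the plane: v₁ = (sin 20°·cos 15°, cos 20°·cos 15°, −sin 15°), v₂ = (sin 45°·cos 14°, cos 45°·cos 14°, −sin 14°).
Cross product v₁ × v₂ gives the pole to the plane: n ∝ (0.042, 0.098, 0.396).
tan δ = √(n_x²+n_y²)/n_z = 0.106/0.396, so δ = 15.0°.
Dip direction = azimuth of (n_x, n_y) = atan2(0.042, 0.098) = 23°.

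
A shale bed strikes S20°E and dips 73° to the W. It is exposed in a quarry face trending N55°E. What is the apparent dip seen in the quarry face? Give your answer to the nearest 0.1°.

The section lies 75° from the strike.
tan α = tan 73° × sin 75° = 3.2709 × 0.9659 = 3.1594
apparent dip = arctan 3.1594 = 72.44°

72.4°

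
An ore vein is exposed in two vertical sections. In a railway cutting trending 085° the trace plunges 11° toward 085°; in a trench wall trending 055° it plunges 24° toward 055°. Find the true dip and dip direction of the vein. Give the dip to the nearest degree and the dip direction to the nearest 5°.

Represent each trace as a vector plunging at its apparent dip toward its trend (east-north-up frame): v₁ = (0.978, 0.086, -0.191), v₂ = (0.748, 0.524, -0.407).
The plane normal is n = v₁ × v₂ ∝ (0.065, 0.255, 0.448).
tan δ = √(n_x²+n_y²)/n_z = 0.263/0.448, so δ = 30.4°.
The horizontal component of n points toward azimuth atan2(n_x, n_y) = 14°, the dip direction.

true dip 30°, dip direction 015°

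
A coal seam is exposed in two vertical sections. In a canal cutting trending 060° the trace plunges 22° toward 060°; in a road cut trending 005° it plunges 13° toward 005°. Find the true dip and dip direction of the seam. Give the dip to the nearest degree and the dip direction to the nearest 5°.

The two traces are lines in the plane: v₁ = (sin 60°·cos 22°, cos 60°·cos 22°, −sin 22°), v₂ = (sin 5°·cos 13°, cos 5°·cos 13°, −sin 13°).
The plane normal is n = v₁ × v₂ ∝ (0.259, 0.149, 0.740).
Dip δ = arctan(|n_h|/n_z) = arctan(0.299/0.740) = 22.0°.
The horizontal component of n points toward azimuth atan2(n_x, n_y) = 60°, the dip direction.

true dip 22°, dip direction 060°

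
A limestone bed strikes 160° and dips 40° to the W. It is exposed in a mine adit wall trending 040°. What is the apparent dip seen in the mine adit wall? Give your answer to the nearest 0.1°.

36.0°

Angle between strike (160°) and section (040°): β = 60°.
tan α = tan 40° × sin 60° = 0.8391 × 0.8660 = 0.7267
α = arctan(0.7267) = 36.01°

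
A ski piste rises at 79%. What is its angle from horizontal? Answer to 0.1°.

tan θ = 79/100 = 0.7900
θ = arctan(0.7900) = 38.31°

38.3°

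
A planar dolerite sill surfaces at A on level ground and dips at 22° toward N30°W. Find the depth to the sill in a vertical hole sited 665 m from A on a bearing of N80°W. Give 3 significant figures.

173 m

The hole lies 50° from the dip direction, so the down-dip offset is 665 × cos 50° = 427.45 m.
Depth = down-dip offset × tan(dip) = 427.45 × tan 22° = 427.45 × 0.4040
Depth = 172.70 m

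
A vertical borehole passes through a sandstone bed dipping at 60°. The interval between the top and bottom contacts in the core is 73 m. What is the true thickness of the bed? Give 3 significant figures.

True thickness t = h · cos(dip) = 73 × cos 60°
t = 73 × 0.5000 = 36.500 m

36.5 m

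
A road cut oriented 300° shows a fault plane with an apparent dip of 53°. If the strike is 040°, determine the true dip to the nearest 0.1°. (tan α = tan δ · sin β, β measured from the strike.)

53.4°

β = acute angle between strike 040° and section 300° = 80°.
tan δ = tan α / sin β = tan 53° / sin 80° = 1.3270 / 0.9848 = 1.3475
true dip = arctan 1.3475 = 53.42°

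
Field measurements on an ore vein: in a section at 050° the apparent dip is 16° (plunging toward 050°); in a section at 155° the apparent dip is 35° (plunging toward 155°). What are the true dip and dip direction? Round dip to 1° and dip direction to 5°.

The two traces are lines in the plane: v₁ = (sin 50°·cos 16°, cos 50°·cos 16°, −sin 16°), v₂ = (sin 155°·cos 35°, cos 155°·cos 35°, −sin 35°).
n = v₁ × v₂ = (0.559, -0.327, 0.761) (taken with n_z > 0).
True dip = arccos(n_z / |n|) = arccos(0.7614) = 40.4°.
The horizontal component of n points toward azimuth atan2(n_x, n_y) = 120°, the dip direction.

true dip 40°, dip direction 120°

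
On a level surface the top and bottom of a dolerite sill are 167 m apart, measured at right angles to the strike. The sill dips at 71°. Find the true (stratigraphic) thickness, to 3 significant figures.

158 m

True thickness t = w · sin(dip) = 167 × sin 71°
t = 167 × 0.9455 = 157.902 m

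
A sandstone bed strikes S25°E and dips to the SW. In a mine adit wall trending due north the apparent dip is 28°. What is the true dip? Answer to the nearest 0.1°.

51.5°

β = acute angle between strike S25°E and section due north = 25°.
tan δ = tan α / sin β = tan 28° / sin 25° = 0.5317 / 0.4226 = 1.2581
δ = arctan(1.2581) = 51.52°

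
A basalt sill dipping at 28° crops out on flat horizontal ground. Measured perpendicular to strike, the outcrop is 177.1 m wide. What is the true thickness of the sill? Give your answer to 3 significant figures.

83.1 m

True thickness t = w · sin(dip) = 177.1 × sin 28°
t = 177.1 × 0.4695 = 83.143 m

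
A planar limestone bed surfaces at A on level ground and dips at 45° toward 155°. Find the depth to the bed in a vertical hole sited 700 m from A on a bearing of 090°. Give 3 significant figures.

296 m

The hole lies 65° from the dip direction, so the down-dip offset is 700 × cos 65° = 295.83 m.
Depth = down-dip offset × tan(dip) = 295.83 × tan 45° = 295.83 × 1.0000
Depth = 295.83 m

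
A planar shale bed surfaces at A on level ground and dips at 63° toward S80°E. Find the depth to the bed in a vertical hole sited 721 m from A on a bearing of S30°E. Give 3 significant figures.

910 m

The hole lies 50° from the dip direction, so the down-dip offset is 721 × cos 50° = 463.45 m.
Depth = down-dip offset × tan(dip) = 463.45 × tan 63° = 463.45 × 1.9626
Depth = 909.57 m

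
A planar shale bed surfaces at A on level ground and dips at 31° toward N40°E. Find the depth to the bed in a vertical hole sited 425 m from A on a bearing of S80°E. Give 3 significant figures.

128 m

The hole lies 60° from the dip direction, so the down-dip offset is 425 × cos 60° = 212.50 m.
Depth = down-dip offset × tan(dip) = 212.50 × tan 31° = 212.50 × 0.6009
Depth = 127.68 m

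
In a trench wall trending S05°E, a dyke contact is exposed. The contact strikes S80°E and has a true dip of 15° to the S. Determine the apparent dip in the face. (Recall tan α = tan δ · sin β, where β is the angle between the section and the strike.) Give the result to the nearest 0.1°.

14.5°

The section lies 75° from the strike.
tan α = tan 15° × sin 75° = 0.2679 × 0.9659 = 0.2588
apparent dip = arctan 0.2588 = 14.51°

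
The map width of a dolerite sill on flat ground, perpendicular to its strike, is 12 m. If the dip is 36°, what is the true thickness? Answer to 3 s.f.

7.05 m

True thickness t = w · sin(dip) = 12 × sin 36°
t = 12 × 0.5878 = 7.053 m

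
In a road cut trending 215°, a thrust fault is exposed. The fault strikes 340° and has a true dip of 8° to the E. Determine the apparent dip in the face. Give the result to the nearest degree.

Angle between strike (340°) and section (215°): β = 55°.
tan(apparent dip) = tan 8° · sin 55° = 0.1151
apparent dip = arctan 0.1151 = 6.57°

7°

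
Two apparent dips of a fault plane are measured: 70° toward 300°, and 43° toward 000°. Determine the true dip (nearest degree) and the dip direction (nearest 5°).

Represent each trace as a vector plunging at its apparent dip toward its trend (east-north-up frame): v₁ = (-0.296, 0.171, -0.940), v₂ = (0.000, 0.731, -0.682).
Cross product v₁ × v₂ gives the pole to the plane: n ∝ (-0.571, 0.202, 0.217).
Dip δ = arctan(|n_h|/n_z) = arctan(0.605/0.217) = 70.3°.
Dip direction = azimuth of (n_x, n_y) = atan2(-0.571, 0.202) = 289°.

true dip 70°, dip direction 290°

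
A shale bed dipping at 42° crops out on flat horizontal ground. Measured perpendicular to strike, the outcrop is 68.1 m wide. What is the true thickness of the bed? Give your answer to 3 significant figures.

45.6 m

True thickness t = w · sin(dip) = 68.1 × sin 42°
t = 68.1 × 0.6691 = 45.568 m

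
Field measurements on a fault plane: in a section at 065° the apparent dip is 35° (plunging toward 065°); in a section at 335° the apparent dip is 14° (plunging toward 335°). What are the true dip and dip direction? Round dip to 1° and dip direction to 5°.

true dip 37°, dip direction 045°

Represent each trace as a vector plunging at its apparent dip toward its trend (east-north-up frame): v₁ = (0.742, 0.346, -0.574), v₂ = (-0.410, 0.879, -0.242).
Cross product v₁ × v₂ gives the pole to the plane: n ∝ (0.421, 0.415, 0.795).
True dip = arccos(n_z / |n|) = arccos(0.8026) = 36.6°.
The horizontal component of n points toward azimuth atan2(n_x, n_y) = 45°, the dip direction.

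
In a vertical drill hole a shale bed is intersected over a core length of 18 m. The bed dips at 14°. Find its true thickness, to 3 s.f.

17.5 m

True thickness t = h · cos(dip) = 18 × cos 14°
t = 18 × 0.9703 = 17.465 m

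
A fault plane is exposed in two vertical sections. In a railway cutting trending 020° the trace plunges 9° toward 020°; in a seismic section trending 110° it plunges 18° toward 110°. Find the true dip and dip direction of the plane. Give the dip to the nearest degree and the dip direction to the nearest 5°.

The two traces are lines in the plane: v₁ = (sin 20°·cos 9°, cos 20°·cos 9°, −sin 9°), v₂ = (sin 110°·cos 18°, cos 110°·cos 18°, −sin 18°).
n = v₁ × v₂ = (0.338, 0.035, 0.939) (taken with n_z > 0).
Dip δ = arctan(|n_h|/n_z) = arctan(0.340/0.939) = 19.9°.
Dip direction = atan2(0.338, 0.035) = 84° (azimuth of n's horizontal projection).

true dip 20°, dip direction 085°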